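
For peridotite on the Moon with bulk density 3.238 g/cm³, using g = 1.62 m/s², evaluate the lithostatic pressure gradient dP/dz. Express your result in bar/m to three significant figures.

dP/dz = ρg = 3238 kg/m³ × 1.62 m/s² = 5245.6 Pa/m
= 5245.6 Pa/m × (1 bar/m / 1.0000×10^5 Pa/m) = 0.052456 bar/m

0.0525 bar/m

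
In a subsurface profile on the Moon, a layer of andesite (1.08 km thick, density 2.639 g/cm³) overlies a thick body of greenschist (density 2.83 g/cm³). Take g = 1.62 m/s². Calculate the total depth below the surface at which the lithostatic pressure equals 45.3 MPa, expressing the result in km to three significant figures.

Pressure at base of upper layers: 2639×1.62×1080 = 4.617×10^6 Pa = 4.617 MPa
Remaining pressure to be supplied by greenschist: 4.530×10^7 − 4.617×10^6 = 4.068×10^7 Pa
Additional depth in greenschist = 4.068×10^7 Pa / (2830 kg/m³ × 1.62 m/s²) = 8873.8 m
Total depth = 1080 m + 8873.8 m = 9953.8 m
= 9.9538 km

9.95 km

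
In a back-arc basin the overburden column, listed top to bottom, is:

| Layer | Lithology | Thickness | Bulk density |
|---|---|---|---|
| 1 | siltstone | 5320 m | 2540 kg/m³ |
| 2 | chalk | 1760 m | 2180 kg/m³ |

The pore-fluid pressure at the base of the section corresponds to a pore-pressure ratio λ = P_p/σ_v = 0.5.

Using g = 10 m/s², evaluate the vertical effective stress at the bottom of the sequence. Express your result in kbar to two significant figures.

0.87 kbar

Overburden (lithostatic) stress σ_v:
siltstone: 2540 kg/m³ × 10 m/s² × 5320 m = 1.351×10^8 Pa = 135.1 MPa
chalk: 2180 kg/m³ × 10 m/s² × 1760 m = 3.837×10^7 Pa = 38.37 MPa
Total = 135.1 + 38.37 = 173.50 MPa
Pore pressure P_p = λ·σ_v = 0.5 × 173.5 MPa = 86.75 MPa
Effective stress σ' = σ_v − P_p = 173.5 − 86.75 = 86.748 MPa = 0.86748 kbar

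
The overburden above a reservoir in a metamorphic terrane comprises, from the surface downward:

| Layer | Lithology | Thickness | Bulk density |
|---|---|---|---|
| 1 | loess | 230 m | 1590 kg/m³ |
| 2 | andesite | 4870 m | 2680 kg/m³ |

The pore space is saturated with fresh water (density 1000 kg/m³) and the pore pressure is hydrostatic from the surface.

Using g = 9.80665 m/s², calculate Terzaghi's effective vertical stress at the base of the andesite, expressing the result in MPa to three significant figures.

81.6 MPa

Overburden (lithostatic) stress σ_v:
loess: 1590 kg/m³ × 9.80665 m/s² × 230 m = 3.586×10^6 Pa = 3.586 MPa
andesite: 2680 kg/m³ × 9.80665 m/s² × 4870 m = 1.280×10^8 Pa = 128.0 MPa
Total = 3.586 + 128.0 = 131.58 MPa
Pore pressure P_p = 1000 kg/m³ × 9.80665 m/s² × 5100 m = 5.001×10^7 Pa = 50.01 MPa
Effective stress σ' = σ_v − P_p = 131.6 − 50.01 = 81.565 MPa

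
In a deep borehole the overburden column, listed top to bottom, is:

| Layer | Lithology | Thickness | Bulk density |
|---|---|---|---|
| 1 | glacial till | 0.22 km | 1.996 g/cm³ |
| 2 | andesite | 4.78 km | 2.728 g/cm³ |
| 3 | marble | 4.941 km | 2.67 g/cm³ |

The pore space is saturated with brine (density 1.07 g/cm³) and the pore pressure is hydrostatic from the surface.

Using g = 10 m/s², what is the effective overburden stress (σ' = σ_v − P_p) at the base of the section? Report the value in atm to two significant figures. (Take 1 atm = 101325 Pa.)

Overburden (lithostatic) stress σ_v:
glacial till: 1996 kg/m³ × 10 m/s² × 220 m = 4.391×10^6 Pa = 4.391 MPa
andesite: 2728 kg/m³ × 10 m/s² × 4780 m = 1.304×10^8 Pa = 130.4 MPa
marble: 2670 kg/m³ × 10 m/s² × 4941 m = 1.319×10^8 Pa = 131.9 MPa
Total = 4.391 + 130.4 + 131.9 = 266.71 MPa
Pore pressure P_p = 1070 kg/m³ × 10 m/s² × 9941 m = 1.064×10^8 Pa = 106.4 MPa
Effective stress σ' = σ_v − P_p = 266.7 − 106.4 = 160.35 MPa = 1582.5 atm

1600 atm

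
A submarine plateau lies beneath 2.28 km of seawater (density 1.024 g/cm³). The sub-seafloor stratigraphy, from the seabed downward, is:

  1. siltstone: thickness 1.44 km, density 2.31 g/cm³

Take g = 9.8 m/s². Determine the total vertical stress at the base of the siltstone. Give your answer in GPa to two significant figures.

0.055 GPa

seawater: 1024 kg/m³ × 9.8 m/s² × 2280 m = 2.288×10^7 Pa = 0.02288 GPa
siltstone: 2310 kg/m³ × 9.8 m/s² × 1440 m = 3.260×10^7 Pa = 0.03260 GPa
Total = 0.02288 + 0.03260 = 0.055479 GPa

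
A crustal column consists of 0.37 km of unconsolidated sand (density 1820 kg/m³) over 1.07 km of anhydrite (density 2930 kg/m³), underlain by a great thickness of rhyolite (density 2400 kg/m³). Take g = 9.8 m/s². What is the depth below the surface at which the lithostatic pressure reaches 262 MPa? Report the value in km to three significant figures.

Pressure at base of upper layers: 1820×9.8×370 + 2930×9.8×1070 = 3.732×10^7 Pa = 37.32 MPa
Remaining pressure to be supplied by rhyolite: 2.620×10^8 − 3.732×10^7 = 2.247×10^8 Pa
Additional depth in rhyolite = 2.247×10^8 Pa / (2400 kg/m³ × 9.8 m/s²) = 9552.6 m
Total depth = 1440 m + 9552.6 m = 10993 m
= 10.993 km

11.0 km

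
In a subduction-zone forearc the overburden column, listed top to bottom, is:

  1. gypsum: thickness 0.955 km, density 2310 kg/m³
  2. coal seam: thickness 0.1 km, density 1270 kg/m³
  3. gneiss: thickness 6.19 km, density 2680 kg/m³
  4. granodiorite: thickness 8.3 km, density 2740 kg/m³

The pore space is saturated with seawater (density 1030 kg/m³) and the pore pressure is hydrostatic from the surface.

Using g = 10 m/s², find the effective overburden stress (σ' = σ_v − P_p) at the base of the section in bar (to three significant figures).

2570 bar

Overburden (lithostatic) stress σ_v:
gypsum: 2310 kg/m³ × 10 m/s² × 955 m = 2.206×10^7 Pa = 22.06 MPa
coal seam: 1270 kg/m³ × 10 m/s² × 100 m = 1.270×10^6 Pa = 1.270 MPa
gneiss: 2680 kg/m³ × 10 m/s² × 6190 m = 1.659×10^8 Pa = 165.9 MPa
granodiorite: 2740 kg/m³ × 10 m/s² × 8300 m = 2.274×10^8 Pa = 227.4 MPa
Total = 22.06 + 1.270 + 165.9 + 227.4 = 416.64 MPa
Pore pressure P_p = 1030 kg/m³ × 10 m/s² × 15545 m = 1.601×10^8 Pa = 160.1 MPa
Effective stress σ' = σ_v − P_p = 416.6 − 160.1 = 256.53 MPa = 2565.3 bar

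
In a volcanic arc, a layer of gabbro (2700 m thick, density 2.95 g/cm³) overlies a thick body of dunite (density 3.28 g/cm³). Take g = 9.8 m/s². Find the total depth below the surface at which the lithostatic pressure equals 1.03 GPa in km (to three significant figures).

Pressure at base of upper layers: 2950×9.8×2700 = 7.806×10^7 Pa = 0.07806 GPa
Remaining pressure to be supplied by dunite: 1.030×10^9 − 7.806×10^7 = 9.519×10^8 Pa
Additional depth in dunite = 9.519×10^8 Pa / (3280 kg/m³ × 9.8 m/s²) = 29615 m
Total depth = 2700 m + 29615 m = 32315 m
= 32.315 km

32.3 km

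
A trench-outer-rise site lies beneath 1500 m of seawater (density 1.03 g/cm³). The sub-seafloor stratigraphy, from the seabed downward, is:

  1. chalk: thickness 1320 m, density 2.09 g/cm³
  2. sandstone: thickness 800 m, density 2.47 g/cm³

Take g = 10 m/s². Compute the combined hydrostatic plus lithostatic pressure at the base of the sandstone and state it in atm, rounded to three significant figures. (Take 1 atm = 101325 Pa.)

seawater: 1030 kg/m³ × 10 m/s² × 1500 m = 1.545×10^7 Pa = 152.5 atm
chalk: 2090 kg/m³ × 10 m/s² × 1320 m = 2.759×10^7 Pa = 272.3 atm
sandstone: 2470 kg/m³ × 10 m/s² × 800 m = 1.976×10^7 Pa = 195.0 atm
Total = 152.5 + 272.3 + 195.0 = 619.77 atm

620 atm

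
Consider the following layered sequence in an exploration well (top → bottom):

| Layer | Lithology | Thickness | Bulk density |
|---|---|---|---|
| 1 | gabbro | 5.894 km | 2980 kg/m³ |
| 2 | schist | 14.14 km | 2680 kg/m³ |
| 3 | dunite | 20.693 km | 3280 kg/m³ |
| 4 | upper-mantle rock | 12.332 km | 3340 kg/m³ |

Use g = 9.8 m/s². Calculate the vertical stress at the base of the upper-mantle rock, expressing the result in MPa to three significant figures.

1610 MPa

gabbro: 2980 kg/m³ × 9.8 m/s² × 5894 m = 1.721×10^8 Pa = 172.1 MPa
schist: 2680 kg/m³ × 9.8 m/s² × 14140 m = 3.714×10^8 Pa = 371.4 MPa
dunite: 3280 kg/m³ × 9.8 m/s² × 20693 m = 6.652×10^8 Pa = 665.2 MPa
upper-mantle rock: 3340 kg/m³ × 9.8 m/s² × 12332 m = 4.037×10^8 Pa = 403.7 MPa
Total = 172.1 + 371.4 + 665.2 + 403.7 = 1612.3 MPa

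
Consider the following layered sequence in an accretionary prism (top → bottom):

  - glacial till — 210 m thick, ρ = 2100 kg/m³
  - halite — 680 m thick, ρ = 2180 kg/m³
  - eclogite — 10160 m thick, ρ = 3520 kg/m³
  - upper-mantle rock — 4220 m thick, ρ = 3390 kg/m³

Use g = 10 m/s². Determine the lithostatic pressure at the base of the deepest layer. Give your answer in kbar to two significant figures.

5.2 kbar

glacial till: 2100 kg/m³ × 10 m/s² × 210 m = 4.410×10^6 Pa = 0.04410 kbar
halite: 2180 kg/m³ × 10 m/s² × 680 m = 1.482×10^7 Pa = 0.1482 kbar
eclogite: 3520 kg/m³ × 10 m/s² × 10160 m = 3.576×10^8 Pa = 3.576 kbar
upper-mantle rock: 3390 kg/m³ × 10 m/s² × 4220 m = 1.431×10^8 Pa = 1.431 kbar
Total = 0.04410 + 0.1482 + 3.576 + 1.431 = 5.1992 kbar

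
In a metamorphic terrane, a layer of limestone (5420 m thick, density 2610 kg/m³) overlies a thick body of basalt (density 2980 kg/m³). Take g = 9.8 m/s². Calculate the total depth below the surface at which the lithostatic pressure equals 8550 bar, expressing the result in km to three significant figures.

29.9 km

Pressure at base of upper layers: 2610×9.8×5420 = 1.386×10^8 Pa = 1386 bar
Remaining pressure to be supplied by basalt: 8.550×10^8 − 1.386×10^8 = 7.164×10^8 Pa
Additional depth in basalt = 7.164×10^8 Pa / (2980 kg/m³ × 9.8 m/s²) = 24530 m
Total depth = 5420 m + 24530 m = 29950 m
= 29.950 km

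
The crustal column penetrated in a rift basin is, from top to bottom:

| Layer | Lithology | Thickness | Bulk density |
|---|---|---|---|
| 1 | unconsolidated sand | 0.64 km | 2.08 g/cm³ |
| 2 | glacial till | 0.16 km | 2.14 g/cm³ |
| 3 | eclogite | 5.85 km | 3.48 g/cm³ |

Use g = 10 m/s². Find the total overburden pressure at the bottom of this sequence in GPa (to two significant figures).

0.22 GPa

unconsolidated sand: 2080 kg/m³ × 10 m/s² × 640 m = 1.331×10^7 Pa = 0.01331 GPa
glacial till: 2140 kg/m³ × 10 m/s² × 160 m = 3.424×10^6 Pa = 3.424×10^-3 GPa
eclogite: 3480 kg/m³ × 10 m/s² × 5850 m = 2.036×10^8 Pa = 0.2036 GPa
Total = 0.01331 + 3.424×10^-3 + 0.2036 = 0.22032 GPa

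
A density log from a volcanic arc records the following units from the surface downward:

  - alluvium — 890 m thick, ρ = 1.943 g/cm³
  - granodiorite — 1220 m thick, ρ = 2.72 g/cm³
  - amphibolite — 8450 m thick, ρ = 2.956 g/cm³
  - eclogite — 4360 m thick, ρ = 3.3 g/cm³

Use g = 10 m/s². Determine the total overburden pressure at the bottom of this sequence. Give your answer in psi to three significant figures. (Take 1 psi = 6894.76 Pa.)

64400 psi

alluvium: 1943 kg/m³ × 10 m/s² × 890 m = 1.729×10^7 Pa = 2508 psi
granodiorite: 2720 kg/m³ × 10 m/s² × 1220 m = 3.318×10^7 Pa = 4813 psi
amphibolite: 2956 kg/m³ × 10 m/s² × 8450 m = 2.498×10^8 Pa = 36228 psi
eclogite: 3300 kg/m³ × 10 m/s² × 4360 m = 1.439×10^8 Pa = 20868 psi
Total = 2508 + 4813 + 36228 + 20868 = 64417 psi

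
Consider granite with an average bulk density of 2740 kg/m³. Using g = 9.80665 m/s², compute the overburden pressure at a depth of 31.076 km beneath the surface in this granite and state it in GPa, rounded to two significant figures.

0.84 GPa

granite: 2740 kg/m³ × 9.80665 m/s² × 31076 m = 8.350×10^8 Pa = 0.8350 GPa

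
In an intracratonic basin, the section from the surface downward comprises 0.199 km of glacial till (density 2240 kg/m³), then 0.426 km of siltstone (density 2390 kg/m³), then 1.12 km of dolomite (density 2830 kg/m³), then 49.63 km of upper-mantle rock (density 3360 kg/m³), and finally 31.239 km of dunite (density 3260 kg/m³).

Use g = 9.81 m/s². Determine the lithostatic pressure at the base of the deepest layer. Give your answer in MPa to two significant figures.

glacial till: 2240 kg/m³ × 9.81 m/s² × 199 m = 4.373×10^6 Pa = 4.373 MPa
siltstone: 2390 kg/m³ × 9.81 m/s² × 426 m = 9.988×10^6 Pa = 9.988 MPa
dolomite: 2830 kg/m³ × 9.81 m/s² × 1120 m = 3.109×10^7 Pa = 31.09 MPa
upper-mantle rock: 3360 kg/m³ × 9.81 m/s² × 49630 m = 1.636×10^9 Pa = 1636 MPa
dunite: 3260 kg/m³ × 9.81 m/s² × 31239 m = 9.990×10^8 Pa = 999.0 MPa
Total = 4.373 + 9.988 + 31.09 + 1636 + 999.0 = 2680.4 MPa

2700 MPa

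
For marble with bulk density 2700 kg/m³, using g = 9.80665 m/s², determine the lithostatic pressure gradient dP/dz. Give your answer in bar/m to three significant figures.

0.265 bar/m

dP/dz = ρg = 2700 kg/m³ × 9.80665 m/s² = 26478 Pa/m
= 26478 Pa/m × (1 bar/m / 1.0000×10^5 Pa/m) = 0.26478 bar/m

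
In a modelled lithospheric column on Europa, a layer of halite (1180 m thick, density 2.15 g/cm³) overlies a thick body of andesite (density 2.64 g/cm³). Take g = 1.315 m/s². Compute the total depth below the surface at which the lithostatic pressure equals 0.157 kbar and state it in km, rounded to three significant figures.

4.74 km

Pressure at base of upper layers: 2150×1.315×1180 = 3.336×10^6 Pa = 0.03336 kbar
Remaining pressure to be supplied by andesite: 1.570×10^7 − 3.336×10^6 = 1.236×10^7 Pa
Additional depth in andesite = 1.236×10^7 Pa / (2640 kg/m³ × 1.315 m/s²) = 3561.4 m
Total depth = 1180 m + 3561.4 m = 4741.4 m
= 4.7414 km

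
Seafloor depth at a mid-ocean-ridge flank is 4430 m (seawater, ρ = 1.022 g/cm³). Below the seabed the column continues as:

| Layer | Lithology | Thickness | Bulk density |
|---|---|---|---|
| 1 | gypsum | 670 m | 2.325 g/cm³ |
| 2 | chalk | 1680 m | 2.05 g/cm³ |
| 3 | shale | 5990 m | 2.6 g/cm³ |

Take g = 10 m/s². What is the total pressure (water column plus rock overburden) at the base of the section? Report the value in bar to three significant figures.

2510 bar

seawater: 1022 kg/m³ × 10 m/s² × 4430 m = 4.527×10^7 Pa = 452.7 bar
gypsum: 2325 kg/m³ × 10 m/s² × 670 m = 1.558×10^7 Pa = 155.8 bar
chalk: 2050 kg/m³ × 10 m/s² × 1680 m = 3.444×10^7 Pa = 344.4 bar
shale: 2600 kg/m³ × 10 m/s² × 5990 m = 1.557×10^8 Pa = 1557 bar
Total = 452.7 + 155.8 + 344.4 + 1557 = 2510.3 bar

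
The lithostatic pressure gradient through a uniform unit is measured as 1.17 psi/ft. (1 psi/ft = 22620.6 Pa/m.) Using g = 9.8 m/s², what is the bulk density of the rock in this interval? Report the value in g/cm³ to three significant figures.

ρ = (dP/dz)/g = 1.17 psi/ft / 9.8 m/s² = 26466 Pa/m / 9.8 m/s² = 2700.6 kg/m³
= 2.701 g/cm³

2.70 g/cm³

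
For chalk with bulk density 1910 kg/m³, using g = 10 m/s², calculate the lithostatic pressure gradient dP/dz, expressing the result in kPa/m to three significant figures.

19.1 kPa/m

dP/dz = ρg = 1910 kg/m³ × 10 m/s² = 19100 Pa/m
= 19100 Pa/m × (1 kPa/m / 1000.0 Pa/m) = 19.100 kPa/m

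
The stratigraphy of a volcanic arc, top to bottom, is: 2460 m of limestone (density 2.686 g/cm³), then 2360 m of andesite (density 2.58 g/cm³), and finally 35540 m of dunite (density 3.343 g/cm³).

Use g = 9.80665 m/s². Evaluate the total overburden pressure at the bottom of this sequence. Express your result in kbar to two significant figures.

13 kbar

limestone: 2686 kg/m³ × 9.80665 m/s² × 2460 m = 6.480×10^7 Pa = 0.6480 kbar
andesite: 2580 kg/m³ × 9.80665 m/s² × 2360 m = 5.971×10^7 Pa = 0.5971 kbar
dunite: 3343 kg/m³ × 9.80665 m/s² × 35540 m = 1.165×10^9 Pa = 11.65 kbar
Total = 0.6480 + 0.5971 + 11.65 = 12.896 kbar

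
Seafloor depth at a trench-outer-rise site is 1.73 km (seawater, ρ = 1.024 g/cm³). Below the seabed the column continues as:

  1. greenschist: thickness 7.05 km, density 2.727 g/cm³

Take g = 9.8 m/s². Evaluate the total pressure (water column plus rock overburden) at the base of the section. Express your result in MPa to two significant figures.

210 MPa

seawater: 1024 kg/m³ × 9.8 m/s² × 1730 m = 1.736×10^7 Pa = 17.36 MPa
greenschist: 2727 kg/m³ × 9.8 m/s² × 7050 m = 1.884×10^8 Pa = 188.4 MPa
Total = 17.36 + 188.4 = 205.77 MPa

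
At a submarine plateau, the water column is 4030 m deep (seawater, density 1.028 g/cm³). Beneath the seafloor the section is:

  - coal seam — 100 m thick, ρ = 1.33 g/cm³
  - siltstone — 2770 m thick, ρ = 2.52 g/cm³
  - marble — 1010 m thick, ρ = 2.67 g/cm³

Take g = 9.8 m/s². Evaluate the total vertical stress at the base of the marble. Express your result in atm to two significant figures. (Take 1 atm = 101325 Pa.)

1300 atm

seawater: 1028 kg/m³ × 9.8 m/s² × 4030 m = 4.060×10^7 Pa = 400.7 atm
coal seam: 1330 kg/m³ × 9.8 m/s² × 100 m = 1.303×10^6 Pa = 12.86 atm
siltstone: 2520 kg/m³ × 9.8 m/s² × 2770 m = 6.841×10^7 Pa = 675.1 atm
marble: 2670 kg/m³ × 9.8 m/s² × 1010 m = 2.643×10^7 Pa = 260.8 atm
Total = 400.7 + 12.86 + 675.1 + 260.8 = 1349.5 atm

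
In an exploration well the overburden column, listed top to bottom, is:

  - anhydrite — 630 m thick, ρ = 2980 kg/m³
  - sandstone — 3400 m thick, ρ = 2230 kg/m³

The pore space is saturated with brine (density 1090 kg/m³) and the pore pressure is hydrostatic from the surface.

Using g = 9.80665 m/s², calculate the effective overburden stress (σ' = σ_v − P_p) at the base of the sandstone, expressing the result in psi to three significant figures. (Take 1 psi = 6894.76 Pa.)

7210 psi

Overburden (lithostatic) stress σ_v:
anhydrite: 2980 kg/m³ × 9.80665 m/s² × 630 m = 1.841×10^7 Pa = 18.41 MPa
sandstone: 2230 kg/m³ × 9.80665 m/s² × 3400 m = 7.435×10^7 Pa = 74.35 MPa
Total = 18.41 + 74.35 = 92.765 MPa
Pore pressure P_p = 1090 kg/m³ × 9.80665 m/s² × 4030 m = 4.308×10^7 Pa = 43.08 MPa
Effective stress σ' = σ_v − P_p = 92.77 − 43.08 = 49.687 MPa = 7206.5 psi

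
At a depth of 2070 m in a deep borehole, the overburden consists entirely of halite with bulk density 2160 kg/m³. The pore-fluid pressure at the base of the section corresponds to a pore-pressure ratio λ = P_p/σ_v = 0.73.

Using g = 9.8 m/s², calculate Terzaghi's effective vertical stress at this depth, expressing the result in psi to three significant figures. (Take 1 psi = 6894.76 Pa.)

1720 psi

Overburden (lithostatic) stress σ_v:
halite: 2160 kg/m³ × 9.8 m/s² × 2070 m = 4.382×10^7 Pa = 43.82 MPa
Pore pressure P_p = λ·σ_v = 0.73 × 43.82 MPa = 31.99 MPa
Effective stress σ' = σ_v − P_p = 43.82 − 31.99 = 11.831 MPa = 1715.9 psi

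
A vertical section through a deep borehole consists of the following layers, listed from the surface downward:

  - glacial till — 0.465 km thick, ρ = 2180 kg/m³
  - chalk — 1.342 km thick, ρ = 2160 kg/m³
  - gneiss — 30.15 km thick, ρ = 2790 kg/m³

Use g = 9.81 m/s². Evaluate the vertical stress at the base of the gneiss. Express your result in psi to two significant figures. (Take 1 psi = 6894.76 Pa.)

glacial till: 2180 kg/m³ × 9.81 m/s² × 465 m = 9.944×10^6 Pa = 1442 psi
chalk: 2160 kg/m³ × 9.81 m/s² × 1342 m = 2.844×10^7 Pa = 4124 psi
gneiss: 2790 kg/m³ × 9.81 m/s² × 30150 m = 8.252×10^8 Pa = 1.197×10^5 psi
Total = 1442 + 4124 + 1.197×10^5 = 1.2525×10^5 psi

130000 psi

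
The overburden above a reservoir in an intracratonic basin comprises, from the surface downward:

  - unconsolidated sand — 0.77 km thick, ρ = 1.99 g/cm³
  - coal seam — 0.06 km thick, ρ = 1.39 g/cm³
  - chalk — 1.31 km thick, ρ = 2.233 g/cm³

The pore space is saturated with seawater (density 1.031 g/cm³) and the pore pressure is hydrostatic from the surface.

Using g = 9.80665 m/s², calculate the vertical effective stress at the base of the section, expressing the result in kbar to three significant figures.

0.229 kbar

Overburden (lithostatic) stress σ_v:
unconsolidated sand: 1990 kg/m³ × 9.80665 m/s² × 770 m = 1.503×10^7 Pa = 15.03 MPa
coal seam: 1390 kg/m³ × 9.80665 m/s² × 60 m = 8.179×10^5 Pa = 0.8179 MPa
chalk: 2233 kg/m³ × 9.80665 m/s² × 1310 m = 2.869×10^7 Pa = 28.69 MPa
Total = 15.03 + 0.8179 + 28.69 = 44.531 MPa
Pore pressure P_p = 1031 kg/m³ × 9.80665 m/s² × 2140 m = 2.164×10^7 Pa = 21.64 MPa
Effective stress σ' = σ_v − P_p = 44.53 − 21.64 = 22.895 MPa = 0.22895 kbar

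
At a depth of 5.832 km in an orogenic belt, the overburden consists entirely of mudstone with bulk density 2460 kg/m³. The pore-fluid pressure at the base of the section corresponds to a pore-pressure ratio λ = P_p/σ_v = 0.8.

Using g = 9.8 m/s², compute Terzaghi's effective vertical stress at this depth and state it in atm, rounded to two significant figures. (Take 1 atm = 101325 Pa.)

Overburden (lithostatic) stress σ_v:
mudstone: 2460 kg/m³ × 9.8 m/s² × 5832 m = 1.406×10^8 Pa = 140.6 MPa
Pore pressure P_p = λ·σ_v = 0.8 × 140.6 MPa = 112.5 MPa
Effective stress σ' = σ_v − P_p = 140.6 − 112.5 = 28.120 MPa = 277.52 atm

280 atm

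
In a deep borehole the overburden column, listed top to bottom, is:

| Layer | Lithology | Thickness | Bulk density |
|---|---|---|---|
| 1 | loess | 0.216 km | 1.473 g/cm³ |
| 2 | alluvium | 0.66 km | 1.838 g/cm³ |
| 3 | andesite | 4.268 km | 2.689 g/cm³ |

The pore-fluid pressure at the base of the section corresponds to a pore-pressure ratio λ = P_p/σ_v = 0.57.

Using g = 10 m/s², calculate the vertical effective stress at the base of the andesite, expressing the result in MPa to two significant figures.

56 MPa

Overburden (lithostatic) stress σ_v:
loess: 1473 kg/m³ × 10 m/s² × 216 m = 3.182×10^6 Pa = 3.182 MPa
alluvium: 1838 kg/m³ × 10 m/s² × 660 m = 1.213×10^7 Pa = 12.13 MPa
andesite: 2689 kg/m³ × 10 m/s² × 4268 m = 1.148×10^8 Pa = 114.8 MPa
Total = 3.182 + 12.13 + 114.8 = 130.08 MPa
Pore pressure P_p = λ·σ_v = 0.57 × 130.1 MPa = 74.15 MPa
Effective stress σ' = σ_v − P_p = 130.1 − 74.15 = 55.934 MPa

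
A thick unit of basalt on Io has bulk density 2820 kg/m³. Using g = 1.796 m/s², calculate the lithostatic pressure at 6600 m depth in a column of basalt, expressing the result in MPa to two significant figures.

basalt: 2820 kg/m³ × 1.796 m/s² × 6600 m = 3.343×10^7 Pa = 33.43 MPa

33 MPa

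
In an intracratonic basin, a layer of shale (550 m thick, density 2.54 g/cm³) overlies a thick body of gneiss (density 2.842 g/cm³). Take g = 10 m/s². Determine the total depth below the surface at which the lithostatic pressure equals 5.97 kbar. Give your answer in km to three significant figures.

21.1 km

Pressure at base of upper layers: 2540×10×550 = 1.397×10^7 Pa = 0.1397 kbar
Remaining pressure to be supplied by gneiss: 5.970×10^8 − 1.397×10^7 = 5.830×10^8 Pa
Additional depth in gneiss = 5.830×10^8 Pa / (2842 kg/m³ × 10 m/s²) = 20515 m
Total depth = 550 m + 20515 m = 21065 m
= 21.065 km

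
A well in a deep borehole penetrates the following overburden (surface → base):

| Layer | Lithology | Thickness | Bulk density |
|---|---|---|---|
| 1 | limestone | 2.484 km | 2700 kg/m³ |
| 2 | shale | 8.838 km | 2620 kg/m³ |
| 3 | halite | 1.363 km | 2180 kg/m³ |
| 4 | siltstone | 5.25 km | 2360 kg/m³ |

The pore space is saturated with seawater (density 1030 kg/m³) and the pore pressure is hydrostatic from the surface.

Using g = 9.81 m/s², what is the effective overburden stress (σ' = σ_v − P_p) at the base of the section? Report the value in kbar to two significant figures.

2.6 kbar

Overburden (lithostatic) stress σ_v:
limestone: 2700 kg/m³ × 9.81 m/s² × 2484 m = 6.579×10^7 Pa = 65.79 MPa
shale: 2620 kg/m³ × 9.81 m/s² × 8838 m = 2.272×10^8 Pa = 227.2 MPa
halite: 2180 kg/m³ × 9.81 m/s² × 1363 m = 2.915×10^7 Pa = 29.15 MPa
siltstone: 2360 kg/m³ × 9.81 m/s² × 5250 m = 1.215×10^8 Pa = 121.5 MPa
Total = 65.79 + 227.2 + 29.15 + 121.5 = 443.64 MPa
Pore pressure P_p = 1030 kg/m³ × 9.81 m/s² × 17935 m = 1.812×10^8 Pa = 181.2 MPa
Effective stress σ' = σ_v − P_p = 443.6 − 181.2 = 262.42 MPa = 2.6242 kbar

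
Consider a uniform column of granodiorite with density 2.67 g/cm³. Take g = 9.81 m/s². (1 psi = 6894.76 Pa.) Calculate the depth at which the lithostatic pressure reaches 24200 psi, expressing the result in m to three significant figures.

h = P/(ρg) = 24200 psi / (2670 kg/m³ × 9.81 m/s²) = 1.669×10^8 Pa / 26193 Pa/m = 6370.2 m

6370 m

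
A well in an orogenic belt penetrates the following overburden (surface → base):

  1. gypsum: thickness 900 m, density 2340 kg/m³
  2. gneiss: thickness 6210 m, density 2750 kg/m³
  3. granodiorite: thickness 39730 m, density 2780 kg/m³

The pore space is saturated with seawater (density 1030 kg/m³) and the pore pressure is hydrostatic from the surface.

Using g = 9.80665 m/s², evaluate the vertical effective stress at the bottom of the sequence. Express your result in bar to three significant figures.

Overburden (lithostatic) stress σ_v:
gypsum: 2340 kg/m³ × 9.80665 m/s² × 900 m = 2.065×10^7 Pa = 20.65 MPa
gneiss: 2750 kg/m³ × 9.80665 m/s² × 6210 m = 1.675×10^8 Pa = 167.5 MPa
granodiorite: 2780 kg/m³ × 9.80665 m/s² × 39730 m = 1.083×10^9 Pa = 1083 MPa
Total = 20.65 + 167.5 + 1083 = 1271.3 MPa
Pore pressure P_p = 1030 kg/m³ × 9.80665 m/s² × 46840 m = 4.731×10^8 Pa = 473.1 MPa
Effective stress σ' = σ_v − P_p = 1271 − 473.1 = 798.14 MPa = 7981.4 bar

7980 bar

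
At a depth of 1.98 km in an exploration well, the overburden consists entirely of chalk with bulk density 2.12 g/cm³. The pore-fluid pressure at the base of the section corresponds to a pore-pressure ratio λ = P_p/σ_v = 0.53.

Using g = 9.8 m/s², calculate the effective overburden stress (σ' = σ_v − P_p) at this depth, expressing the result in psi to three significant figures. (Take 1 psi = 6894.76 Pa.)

Overburden (lithostatic) stress σ_v:
chalk: 2120 kg/m³ × 9.8 m/s² × 1980 m = 4.114×10^7 Pa = 41.14 MPa
Pore pressure P_p = λ·σ_v = 0.53 × 41.14 MPa = 21.80 MPa
Effective stress σ' = σ_v − P_p = 41.14 − 21.80 = 19.334 MPa = 2804.2 psi

2800 psi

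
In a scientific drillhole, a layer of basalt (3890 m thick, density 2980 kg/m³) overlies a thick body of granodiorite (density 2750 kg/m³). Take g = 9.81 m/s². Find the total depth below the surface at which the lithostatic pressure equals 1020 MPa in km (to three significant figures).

37.5 km

Pressure at base of upper layers: 2980×9.81×3890 = 1.137×10^8 Pa = 113.7 MPa
Remaining pressure to be supplied by granodiorite: 1.020×10^9 − 1.137×10^8 = 9.063×10^8 Pa
Additional depth in granodiorite = 9.063×10^8 Pa / (2750 kg/m³ × 9.81 m/s²) = 33594 m
Total depth = 3890 m + 33594 m = 37484 m
= 37.484 km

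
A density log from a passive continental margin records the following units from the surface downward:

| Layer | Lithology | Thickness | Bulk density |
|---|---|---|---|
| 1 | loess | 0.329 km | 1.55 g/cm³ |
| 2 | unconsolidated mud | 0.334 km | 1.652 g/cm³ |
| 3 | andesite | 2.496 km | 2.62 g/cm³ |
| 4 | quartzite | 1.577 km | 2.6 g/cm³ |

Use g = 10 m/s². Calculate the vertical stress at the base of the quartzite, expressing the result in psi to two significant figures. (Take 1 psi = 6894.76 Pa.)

loess: 1550 kg/m³ × 10 m/s² × 329 m = 5.099×10^6 Pa = 739.6 psi
unconsolidated mud: 1652 kg/m³ × 10 m/s² × 334 m = 5.518×10^6 Pa = 800.3 psi
andesite: 2620 kg/m³ × 10 m/s² × 2496 m = 6.540×10^7 Pa = 9485 psi
quartzite: 2600 kg/m³ × 10 m/s² × 1577 m = 4.100×10^7 Pa = 5947 psi
Total = 739.6 + 800.3 + 9485 + 5947 = 16972 psi

17000 psi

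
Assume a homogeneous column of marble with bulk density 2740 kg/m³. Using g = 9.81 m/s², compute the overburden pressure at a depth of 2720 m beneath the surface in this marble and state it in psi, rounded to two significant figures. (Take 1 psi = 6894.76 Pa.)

marble: 2740 kg/m³ × 9.81 m/s² × 2720 m = 7.311×10^7 Pa = 10604 psi

11000 psi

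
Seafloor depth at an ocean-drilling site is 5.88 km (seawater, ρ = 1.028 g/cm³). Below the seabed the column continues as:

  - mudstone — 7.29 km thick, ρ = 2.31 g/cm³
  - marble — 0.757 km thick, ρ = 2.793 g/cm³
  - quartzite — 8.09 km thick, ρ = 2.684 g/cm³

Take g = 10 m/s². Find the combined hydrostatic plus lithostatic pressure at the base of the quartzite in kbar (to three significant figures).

4.67 kbar

seawater: 1028 kg/m³ × 10 m/s² × 5880 m = 6.045×10^7 Pa = 0.6045 kbar
mudstone: 2310 kg/m³ × 10 m/s² × 7290 m = 1.684×10^8 Pa = 1.684 kbar
marble: 2793 kg/m³ × 10 m/s² × 757 m = 2.114×10^7 Pa = 0.2114 kbar
quartzite: 2684 kg/m³ × 10 m/s² × 8090 m = 2.171×10^8 Pa = 2.171 kbar
Total = 0.6045 + 1.684 + 0.2114 + 2.171 = 4.6712 kbar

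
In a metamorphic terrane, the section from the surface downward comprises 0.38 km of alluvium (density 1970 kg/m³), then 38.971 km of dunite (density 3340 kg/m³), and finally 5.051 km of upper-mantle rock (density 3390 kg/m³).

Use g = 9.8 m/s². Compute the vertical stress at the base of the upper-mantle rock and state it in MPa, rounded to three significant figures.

alluvium: 1970 kg/m³ × 9.8 m/s² × 380 m = 7.336×10^6 Pa = 7.336 MPa
dunite: 3340 kg/m³ × 9.8 m/s² × 38971 m = 1.276×10^9 Pa = 1276 MPa
upper-mantle rock: 3390 kg/m³ × 9.8 m/s² × 5051 m = 1.678×10^8 Pa = 167.8 MPa
Total = 7.336 + 1276 + 167.8 = 1450.7 MPa

1450 MPa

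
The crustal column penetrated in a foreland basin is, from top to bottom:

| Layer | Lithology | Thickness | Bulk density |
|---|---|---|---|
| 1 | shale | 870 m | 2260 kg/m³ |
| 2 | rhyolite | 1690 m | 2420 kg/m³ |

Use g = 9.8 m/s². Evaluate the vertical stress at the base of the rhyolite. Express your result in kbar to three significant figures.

shale: 2260 kg/m³ × 9.8 m/s² × 870 m = 1.927×10^7 Pa = 0.1927 kbar
rhyolite: 2420 kg/m³ × 9.8 m/s² × 1690 m = 4.008×10^7 Pa = 0.4008 kbar
Total = 0.1927 + 0.4008 = 0.59349 kbar

0.593 kbar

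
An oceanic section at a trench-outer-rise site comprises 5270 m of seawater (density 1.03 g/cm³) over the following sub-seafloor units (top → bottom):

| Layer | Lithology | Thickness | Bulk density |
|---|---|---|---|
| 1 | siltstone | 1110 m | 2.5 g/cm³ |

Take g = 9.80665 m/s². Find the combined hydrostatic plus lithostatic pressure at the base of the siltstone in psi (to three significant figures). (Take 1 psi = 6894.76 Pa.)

11700 psi

seawater: 1030 kg/m³ × 9.80665 m/s² × 5270 m = 5.323×10^7 Pa = 7721 psi
siltstone: 2500 kg/m³ × 9.80665 m/s² × 1110 m = 2.721×10^7 Pa = 3947 psi
Total = 7721 + 3947 = 11668 psi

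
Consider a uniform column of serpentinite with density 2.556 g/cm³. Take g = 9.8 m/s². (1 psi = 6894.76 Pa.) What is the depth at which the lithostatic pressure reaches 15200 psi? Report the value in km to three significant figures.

4.18 km

h = P/(ρg) = 15200 psi / (2556 kg/m³ × 9.8 m/s²) = 1.048×10^8 Pa / 25049 Pa/m = 4183.8 m
= 4.1838 km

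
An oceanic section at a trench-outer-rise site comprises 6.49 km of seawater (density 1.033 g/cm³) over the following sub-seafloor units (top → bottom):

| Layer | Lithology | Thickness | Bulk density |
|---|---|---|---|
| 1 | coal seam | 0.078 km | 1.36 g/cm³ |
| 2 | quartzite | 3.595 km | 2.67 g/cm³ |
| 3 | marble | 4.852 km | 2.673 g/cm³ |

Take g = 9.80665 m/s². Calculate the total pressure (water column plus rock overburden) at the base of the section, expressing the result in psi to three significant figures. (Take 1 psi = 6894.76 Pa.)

seawater: 1033 kg/m³ × 9.80665 m/s² × 6490 m = 6.575×10^7 Pa = 9536 psi
coal seam: 1360 kg/m³ × 9.80665 m/s² × 78 m = 1.040×10^6 Pa = 150.9 psi
quartzite: 2670 kg/m³ × 9.80665 m/s² × 3595 m = 9.413×10^7 Pa = 13652 psi
marble: 2673 kg/m³ × 9.80665 m/s² × 4852 m = 1.272×10^8 Pa = 18447 psi
Total = 9536 + 150.9 + 13652 + 18447 = 41786 psi

41800 psi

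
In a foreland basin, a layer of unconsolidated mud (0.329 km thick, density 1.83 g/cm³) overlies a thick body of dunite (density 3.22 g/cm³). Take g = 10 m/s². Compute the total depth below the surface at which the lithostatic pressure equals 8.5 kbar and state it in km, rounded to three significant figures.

26.5 km

Pressure at base of upper layers: 1830×10×329 = 6.021×10^6 Pa = 0.06021 kbar
Remaining pressure to be supplied by dunite: 8.500×10^8 − 6.021×10^6 = 8.440×10^8 Pa
Additional depth in dunite = 8.440×10^8 Pa / (3220 kg/m³ × 10 m/s²) = 26211 m
Total depth = 329 m + 26211 m = 26540 m
= 26.540 km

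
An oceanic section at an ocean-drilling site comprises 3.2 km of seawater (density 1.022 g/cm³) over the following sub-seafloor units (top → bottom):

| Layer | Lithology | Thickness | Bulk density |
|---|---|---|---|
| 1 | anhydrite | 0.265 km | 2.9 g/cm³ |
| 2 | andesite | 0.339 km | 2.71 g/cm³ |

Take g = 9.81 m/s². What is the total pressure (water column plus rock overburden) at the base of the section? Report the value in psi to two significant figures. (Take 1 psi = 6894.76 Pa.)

seawater: 1022 kg/m³ × 9.81 m/s² × 3200 m = 3.208×10^7 Pa = 4653 psi
anhydrite: 2900 kg/m³ × 9.81 m/s² × 265 m = 7.539×10^6 Pa = 1093 psi
andesite: 2710 kg/m³ × 9.81 m/s² × 339 m = 9.012×10^6 Pa = 1307 psi
Total = 4653 + 1093 + 1307 = 7053.8 psi

7100 psi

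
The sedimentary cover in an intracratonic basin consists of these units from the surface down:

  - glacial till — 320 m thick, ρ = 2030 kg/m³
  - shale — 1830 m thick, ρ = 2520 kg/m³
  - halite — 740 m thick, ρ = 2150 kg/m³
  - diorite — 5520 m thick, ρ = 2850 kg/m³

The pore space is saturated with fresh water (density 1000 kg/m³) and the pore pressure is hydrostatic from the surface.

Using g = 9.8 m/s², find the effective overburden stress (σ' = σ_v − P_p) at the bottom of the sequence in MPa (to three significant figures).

139 MPa

Overburden (lithostatic) stress σ_v:
glacial till: 2030 kg/m³ × 9.8 m/s² × 320 m = 6.366×10^6 Pa = 6.366 MPa
shale: 2520 kg/m³ × 9.8 m/s² × 1830 m = 4.519×10^7 Pa = 45.19 MPa
halite: 2150 kg/m³ × 9.8 m/s² × 740 m = 1.559×10^7 Pa = 15.59 MPa
diorite: 2850 kg/m³ × 9.8 m/s² × 5520 m = 1.542×10^8 Pa = 154.2 MPa
Total = 6.366 + 45.19 + 15.59 + 154.2 = 221.33 MPa
Pore pressure P_p = 1000 kg/m³ × 9.8 m/s² × 8410 m = 8.242×10^7 Pa = 82.42 MPa
Effective stress σ' = σ_v − P_p = 221.3 − 82.42 = 138.91 MPa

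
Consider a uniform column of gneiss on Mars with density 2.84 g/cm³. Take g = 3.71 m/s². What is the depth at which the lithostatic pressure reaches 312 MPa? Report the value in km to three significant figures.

29.6 km

h = P/(ρg) = 312 MPa / (2840 kg/m³ × 3.71 m/s²) = 3.120×10^8 Pa / 10536 Pa/m = 29612 m
= 29.612 km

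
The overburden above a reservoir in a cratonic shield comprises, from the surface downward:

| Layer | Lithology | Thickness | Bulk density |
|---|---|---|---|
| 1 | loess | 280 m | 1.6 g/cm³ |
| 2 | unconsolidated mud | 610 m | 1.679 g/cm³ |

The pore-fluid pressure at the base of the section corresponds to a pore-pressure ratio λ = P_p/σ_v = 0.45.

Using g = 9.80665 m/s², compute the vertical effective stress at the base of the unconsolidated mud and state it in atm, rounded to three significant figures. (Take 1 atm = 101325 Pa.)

Overburden (lithostatic) stress σ_v:
loess: 1600 kg/m³ × 9.80665 m/s² × 280 m = 4.393×10^6 Pa = 4.393 MPa
unconsolidated mud: 1679 kg/m³ × 9.80665 m/s² × 610 m = 1.004×10^7 Pa = 10.04 MPa
Total = 4.393 + 10.04 = 14.437 MPa
Pore pressure P_p = λ·σ_v = 0.45 × 14.44 MPa = 6.497 MPa
Effective stress σ' = σ_v − P_p = 14.44 − 6.497 = 7.9405 MPa = 78.367 atm

78.4 atm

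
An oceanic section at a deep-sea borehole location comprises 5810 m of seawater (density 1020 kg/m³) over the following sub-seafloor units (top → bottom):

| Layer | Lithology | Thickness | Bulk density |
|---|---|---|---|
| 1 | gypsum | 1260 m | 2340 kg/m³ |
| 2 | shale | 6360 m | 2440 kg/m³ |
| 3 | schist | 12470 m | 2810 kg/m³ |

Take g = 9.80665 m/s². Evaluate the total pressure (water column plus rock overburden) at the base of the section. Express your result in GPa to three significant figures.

0.583 GPa

seawater: 1020 kg/m³ × 9.80665 m/s² × 5810 m = 5.812×10^7 Pa = 0.05812 GPa
gypsum: 2340 kg/m³ × 9.80665 m/s² × 1260 m = 2.891×10^7 Pa = 0.02891 GPa
shale: 2440 kg/m³ × 9.80665 m/s² × 6360 m = 1.522×10^8 Pa = 0.1522 GPa
schist: 2810 kg/m³ × 9.80665 m/s² × 12470 m = 3.436×10^8 Pa = 0.3436 GPa
Total = 0.05812 + 0.02891 + 0.1522 + 0.3436 = 0.58285 GPa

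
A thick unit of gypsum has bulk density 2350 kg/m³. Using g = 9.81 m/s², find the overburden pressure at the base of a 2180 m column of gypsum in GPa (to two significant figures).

gypsum: 2350 kg/m³ × 9.81 m/s² × 2180 m = 5.026×10^7 Pa = 0.05026 GPa

0.050 GPa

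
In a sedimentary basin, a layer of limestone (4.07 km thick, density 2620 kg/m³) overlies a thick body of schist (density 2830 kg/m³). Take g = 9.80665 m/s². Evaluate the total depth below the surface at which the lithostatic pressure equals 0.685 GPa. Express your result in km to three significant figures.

Pressure at base of upper layers: 2620×9.80665×4070 = 1.046×10^8 Pa = 0.1046 GPa
Remaining pressure to be supplied by schist: 6.850×10^8 − 1.046×10^8 = 5.804×10^8 Pa
Additional depth in schist = 5.804×10^8 Pa / (2830 kg/m³ × 9.80665 m/s²) = 20914 m
Total depth = 4070 m + 20914 m = 24984 m
= 24.984 km

25.0 km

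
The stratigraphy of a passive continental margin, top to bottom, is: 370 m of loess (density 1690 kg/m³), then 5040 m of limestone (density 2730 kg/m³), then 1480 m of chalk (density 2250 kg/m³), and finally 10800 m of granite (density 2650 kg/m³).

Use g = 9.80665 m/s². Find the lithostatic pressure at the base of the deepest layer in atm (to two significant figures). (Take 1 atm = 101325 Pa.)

loess: 1690 kg/m³ × 9.80665 m/s² × 370 m = 6.132×10^6 Pa = 60.52 atm
limestone: 2730 kg/m³ × 9.80665 m/s² × 5040 m = 1.349×10^8 Pa = 1332 atm
chalk: 2250 kg/m³ × 9.80665 m/s² × 1480 m = 3.266×10^7 Pa = 322.3 atm
granite: 2650 kg/m³ × 9.80665 m/s² × 10800 m = 2.807×10^8 Pa = 2770 atm
Total = 60.52 + 1332 + 322.3 + 2770 = 4484.4 atm

4500 atm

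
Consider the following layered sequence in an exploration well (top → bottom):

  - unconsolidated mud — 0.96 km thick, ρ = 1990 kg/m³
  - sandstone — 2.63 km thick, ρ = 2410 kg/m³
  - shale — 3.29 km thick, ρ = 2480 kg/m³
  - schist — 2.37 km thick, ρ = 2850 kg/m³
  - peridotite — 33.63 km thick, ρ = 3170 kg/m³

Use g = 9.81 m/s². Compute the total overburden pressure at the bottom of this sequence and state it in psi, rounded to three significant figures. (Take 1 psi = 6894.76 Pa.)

unconsolidated mud: 1990 kg/m³ × 9.81 m/s² × 960 m = 1.874×10^7 Pa = 2718 psi
sandstone: 2410 kg/m³ × 9.81 m/s² × 2630 m = 6.218×10^7 Pa = 9018 psi
shale: 2480 kg/m³ × 9.81 m/s² × 3290 m = 8.004×10^7 Pa = 11609 psi
schist: 2850 kg/m³ × 9.81 m/s² × 2370 m = 6.626×10^7 Pa = 9610 psi
peridotite: 3170 kg/m³ × 9.81 m/s² × 33630 m = 1.046×10^9 Pa = 1.517×10^5 psi
Total = 2718 + 9018 + 11609 + 9610 + 1.517×10^5 = 1.8464×10^5 psi

185000 psi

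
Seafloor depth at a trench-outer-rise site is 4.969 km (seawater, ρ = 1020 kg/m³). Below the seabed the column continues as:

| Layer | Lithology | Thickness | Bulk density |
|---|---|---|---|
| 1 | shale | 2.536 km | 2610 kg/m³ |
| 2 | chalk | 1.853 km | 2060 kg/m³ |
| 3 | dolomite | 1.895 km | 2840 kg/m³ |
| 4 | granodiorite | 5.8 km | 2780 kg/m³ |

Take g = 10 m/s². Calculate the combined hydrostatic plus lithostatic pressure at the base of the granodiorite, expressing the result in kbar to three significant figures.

seawater: 1020 kg/m³ × 10 m/s² × 4969 m = 5.068×10^7 Pa = 0.5068 kbar
shale: 2610 kg/m³ × 10 m/s² × 2536 m = 6.619×10^7 Pa = 0.6619 kbar
chalk: 2060 kg/m³ × 10 m/s² × 1853 m = 3.817×10^7 Pa = 0.3817 kbar
dolomite: 2840 kg/m³ × 10 m/s² × 1895 m = 5.382×10^7 Pa = 0.5382 kbar
granodiorite: 2780 kg/m³ × 10 m/s² × 5800 m = 1.612×10^8 Pa = 1.612 kbar
Total = 0.5068 + 0.6619 + 0.3817 + 0.5382 + 1.612 = 3.7010 kbar

3.70 kbar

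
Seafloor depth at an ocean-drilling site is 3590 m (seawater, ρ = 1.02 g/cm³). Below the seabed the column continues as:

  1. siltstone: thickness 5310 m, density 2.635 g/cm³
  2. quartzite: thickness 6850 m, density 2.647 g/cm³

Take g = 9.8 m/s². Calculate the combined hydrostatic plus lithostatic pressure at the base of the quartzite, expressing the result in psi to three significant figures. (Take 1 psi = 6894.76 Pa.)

seawater: 1020 kg/m³ × 9.8 m/s² × 3590 m = 3.589×10^7 Pa = 5205 psi
siltstone: 2635 kg/m³ × 9.8 m/s² × 5310 m = 1.371×10^8 Pa = 19888 psi
quartzite: 2647 kg/m³ × 9.8 m/s² × 6850 m = 1.777×10^8 Pa = 25772 psi
Total = 5205 + 19888 + 25772 = 50865 psi

50900 psi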